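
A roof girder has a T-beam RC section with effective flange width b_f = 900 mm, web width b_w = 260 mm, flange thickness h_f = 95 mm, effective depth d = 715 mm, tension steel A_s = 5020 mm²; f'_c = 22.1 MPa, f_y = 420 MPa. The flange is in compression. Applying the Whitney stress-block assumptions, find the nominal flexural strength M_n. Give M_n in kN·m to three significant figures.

M_n ≈ 1360 kN·m

Tension: T = A_s f_y = 5020 × 420 = 2108400 N.
Try a within the flange: a = T/(0.85 f'_c b_f) = 2108400/(0.85 × 22.1 × 900) = 124.71 mm.
a = 124.71 > h_f = 95 mm: the block extends into the web. Split into flange-overhang and web parts.
C_f = 0.85 f'_c (b_f − b_w) h_f = 0.85 × 22.1 × (900 − 260) × 95 = 1142128 N.
Remaining web compression depth: a_w = (T − C_f)/(0.85 f'_c b_w) = (2108400 − 1142128)/(0.85 × 22.1 × 260) = 197.84 mm.
M_n = C_f(d − h_f/2) + (T − C_f)(d − a_w/2) = 1142128 × (715 − 47.5) + 966272 × (715 − 98.92) = 762.37 + 595.30 = 1357.67 × 10⁶ N·mm.
M_n = 1357.67 kN·m.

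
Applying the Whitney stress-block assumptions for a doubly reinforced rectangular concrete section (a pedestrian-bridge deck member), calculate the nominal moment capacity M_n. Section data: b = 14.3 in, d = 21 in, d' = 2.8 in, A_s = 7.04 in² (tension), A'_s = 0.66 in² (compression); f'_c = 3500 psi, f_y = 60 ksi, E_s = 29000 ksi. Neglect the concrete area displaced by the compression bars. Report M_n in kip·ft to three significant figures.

M_n ≈ 586 kip·ft

Assume both steels yield.
a = (A_s − A'_s) f_y/(0.85 f'_c b) = (7.04 − 0.66) × 60/(0.85 × 3.5 × 14.3) = 8.998 in.
c = a/β₁ = 8.998/0.85 = 10.586 in; ε'_s = 0.003(c − d')/c = 0.0022 ≥ ε_y = 0.0021, so the compression steel yields.
M_n = (A_s − A'_s) f_y (d − a/2) + A'_s f_y (d − d') = 382.8 × (21 − 4.499) + 39.6 × (21 − 2.8) = 6316.6 + 720.7 = 7037.3 kip·in = 7037.3/12 = 586.44 kip·ft.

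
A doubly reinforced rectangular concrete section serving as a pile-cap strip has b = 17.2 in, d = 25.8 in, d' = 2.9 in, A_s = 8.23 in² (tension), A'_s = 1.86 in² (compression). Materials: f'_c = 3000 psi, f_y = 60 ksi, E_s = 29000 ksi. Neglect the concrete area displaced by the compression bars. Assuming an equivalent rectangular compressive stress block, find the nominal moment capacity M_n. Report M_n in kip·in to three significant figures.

Assume both steels yield.
a = (A_s − A'_s) f_y/(0.85 f'_c b) = (8.23 − 1.86) × 60/(0.85 × 3 × 17.2) = 8.714 in.
c = a/β₁ = 8.714/0.85 = 10.252 in; ε'_s = 0.003(c − d')/c = 0.0022 ≥ ε_y = 0.0021, so the compression steel yields.
M_n = (A_s − A'_s) f_y (d − a/2) + A'_s f_y (d − d') = 382.2 × (25.8 − 4.357) + 111.6 × (25.8 − 2.9) = 8195.5 + 2555.6 = 10751.1 kip·in.

M_n ≈ 10800 kip·in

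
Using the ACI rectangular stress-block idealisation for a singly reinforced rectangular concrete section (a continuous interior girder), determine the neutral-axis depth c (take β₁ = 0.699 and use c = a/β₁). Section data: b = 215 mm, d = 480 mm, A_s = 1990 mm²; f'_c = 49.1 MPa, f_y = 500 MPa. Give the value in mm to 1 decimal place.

T = A_s f_y = 1990 × 500 = 995000 N = 995 kN.
Setting C = 0.85 f'_c a b equal to T: a = 995000/(0.85 × 49.1 × 215) = 110.888 mm.
With β₁ = 0.699, c = a/β₁ = 110.888/0.699 = 158.6 mm.

c ≈ 158.6 mm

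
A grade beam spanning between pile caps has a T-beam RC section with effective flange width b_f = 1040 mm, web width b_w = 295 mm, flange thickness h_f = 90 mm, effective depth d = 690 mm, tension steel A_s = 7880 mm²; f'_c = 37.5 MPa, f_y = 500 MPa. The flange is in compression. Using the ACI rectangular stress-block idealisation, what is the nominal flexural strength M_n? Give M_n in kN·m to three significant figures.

M_n ≈ 2450 kN·m

Tension: T = A_s f_y = 7880 × 500 = 3940000 N.
Try a within the flange: a = T/(0.85 f'_c b_f) = 3940000/(0.85 × 37.5 × 1040) = 118.85 mm.
a = 118.85 > h_f = 90 mm: the block extends into the web. Split into flange-overhang and web parts.
C_f = 0.85 f'_c (b_f − b_w) h_f = 0.85 × 37.5 × (1040 − 295) × 90 = 2137219 N.
Remaining web compression depth: a_w = (T − C_f)/(0.85 f'_c b_w) = (3940000 − 2137219)/(0.85 × 37.5 × 295) = 191.72 mm.
M_n = C_f(d − h_f/2) + (T − C_f)(d − a_w/2) = 2137219 × (690 − 45) + 1802781 × (690 − 95.86) = 1378.51 + 1071.10 = 2449.61 × 10⁶ N·mm.
M_n = 2449.61 kN·m.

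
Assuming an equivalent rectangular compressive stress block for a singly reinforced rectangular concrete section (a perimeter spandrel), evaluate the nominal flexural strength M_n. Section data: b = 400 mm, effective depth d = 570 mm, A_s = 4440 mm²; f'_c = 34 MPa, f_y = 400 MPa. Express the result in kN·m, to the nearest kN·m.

M_n ≈ 876 kN·m

T = A_s f_y = 4440 × 400 = 1776000 N = 1776 kN.
From C = T: a = T/(0.85 f'_c b) = 1776000/(0.85 × 34 × 400) = 153.63 mm.
M_n = T(d − a/2) = 1776 kN × (570 − 76.815) mm = 875.90 kN·m.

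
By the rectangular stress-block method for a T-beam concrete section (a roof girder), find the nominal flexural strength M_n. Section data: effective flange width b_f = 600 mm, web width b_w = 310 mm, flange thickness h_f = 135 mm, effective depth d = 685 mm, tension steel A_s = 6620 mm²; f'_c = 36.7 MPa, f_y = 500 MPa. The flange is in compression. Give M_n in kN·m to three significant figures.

M_n ≈ 1960 kN·m

Tension: T = A_s f_y = 6620 × 500 = 3310000 N.
Try a within the flange: a = T/(0.85 f'_c b_f) = 3310000/(0.85 × 36.7 × 600) = 176.84 mm.
a = 176.84 > h_f = 135 mm: the block extends into the web. Split into flange-overhang and web parts.
C_f = 0.85 f'_c (b_f − b_w) h_f = 0.85 × 36.7 × (600 − 310) × 135 = 1221284 N.
Remaining web compression depth: a_w = (T − C_f)/(0.85 f'_c b_w) = (3310000 − 1221284)/(0.85 × 36.7 × 310) = 215.99 mm.
M_n = C_f(d − h_f/2) + (T − C_f)(d − a_w/2) = 1221284 × (685 − 67.5) + 2088716 × (685 − 107.995) = 754.14 + 1205.20 = 1959.34 × 10⁶ N·mm.
M_n = 1959.34 kN·m.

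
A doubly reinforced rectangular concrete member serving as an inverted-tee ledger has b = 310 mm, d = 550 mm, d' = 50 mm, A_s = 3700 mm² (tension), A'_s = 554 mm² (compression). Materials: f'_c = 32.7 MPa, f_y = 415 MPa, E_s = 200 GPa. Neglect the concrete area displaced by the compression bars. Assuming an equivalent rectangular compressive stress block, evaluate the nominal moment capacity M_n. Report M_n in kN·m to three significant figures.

M_n ≈ 734 kN·m

Assume both tension and compression steel yield.
Net tension couple steel: A_s − A'_s = 3146 mm².
a = (A_s − A'_s) f_y / (0.85 f'_c b) = 1305590/(0.85 × 32.7 × 310) = 151.52 mm.
c = a/β₁ = 151.52/0.816 = 185.69 mm; ε'_s = 0.003(c − d')/c = 0.0022 ≥ f_y/E_s = 0.0021, so compression steel does yield.
M_n = (A_s − A'_s) f_y (d − a/2) + A'_s f_y (d − d') = [1305590 × (550 − 75.76) + 229910 × (550 − 50)] × 10⁻⁶ = 619.16 + 114.96 = 734.12 kN·m.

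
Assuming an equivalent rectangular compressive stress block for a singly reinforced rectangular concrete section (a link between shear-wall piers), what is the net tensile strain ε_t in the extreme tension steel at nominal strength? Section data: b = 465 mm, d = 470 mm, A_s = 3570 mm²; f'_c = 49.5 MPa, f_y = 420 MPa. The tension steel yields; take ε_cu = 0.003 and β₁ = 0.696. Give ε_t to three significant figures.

a = A_s f_y/(0.85 f'_c b) = 76.64 mm.
β₁ = 0.696, so c = a/β₁ = 76.64/0.696 = 110.11 mm.
From the linear strain diagram with ε_cu = 0.003: ε_t = 0.003 (d − c)/c = 0.003 × (470 − 110.11)/110.11 = 0.00981.
Since ε_t ≥ 0.005, the section is tension-controlled.

ε_t ≈ 0.00981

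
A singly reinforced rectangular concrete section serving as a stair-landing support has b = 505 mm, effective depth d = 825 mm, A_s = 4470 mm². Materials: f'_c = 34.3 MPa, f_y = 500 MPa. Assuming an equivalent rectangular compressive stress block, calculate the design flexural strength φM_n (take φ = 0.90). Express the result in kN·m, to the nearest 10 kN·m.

φM_n ≈ 1510 kN·m

T = A_s f_y = 4470 × 500 = 2235000 N = 2235 kN.
From C = T: a = T/(0.85 f'_c b) = 2235000/(0.85 × 34.3 × 505) = 151.80 mm.
M_n = T(d − a/2) = 2235 kN × (825 − 75.9) mm = 1674.24 kN·m.
φM_n = 0.90 × 1674.24 = 1506.82 kN·m.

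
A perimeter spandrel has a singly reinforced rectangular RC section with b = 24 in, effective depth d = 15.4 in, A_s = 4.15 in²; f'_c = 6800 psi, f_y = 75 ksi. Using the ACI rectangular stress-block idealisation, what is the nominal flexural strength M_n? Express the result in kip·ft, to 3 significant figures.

M_n ≈ 370 kip·ft

T = A_s f_y = 4.15 × 75 = 311.25 kips.
a = T/(0.85 f'_c b) = 311.25/(0.85 × 6.8 × 24) = 2.244 in.
M_n = T(d − a/2) = 311.25 × (15.4 − 1.122) = 4444.0 kip·in = 4444.0/12 = 370.33 kip·ft.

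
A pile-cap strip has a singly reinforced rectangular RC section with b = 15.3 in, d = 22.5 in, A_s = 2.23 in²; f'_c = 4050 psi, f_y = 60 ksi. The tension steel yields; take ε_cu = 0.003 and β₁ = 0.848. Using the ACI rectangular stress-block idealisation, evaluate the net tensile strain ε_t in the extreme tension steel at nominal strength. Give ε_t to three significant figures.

ε_t ≈ 0.0195

a = A_s f_y/(0.85 f'_c b) = 2.540 in.
β₁ = 0.848, so c = a/β₁ = 2.540/0.848 = 2.995 in.
From the linear strain diagram with ε_cu = 0.003: ε_t = 0.003 (d − c)/c = 0.003 × (22.5 − 2.995)/2.995 = 0.0195.
Since ε_t ≥ 0.005, the section is tension-controlled.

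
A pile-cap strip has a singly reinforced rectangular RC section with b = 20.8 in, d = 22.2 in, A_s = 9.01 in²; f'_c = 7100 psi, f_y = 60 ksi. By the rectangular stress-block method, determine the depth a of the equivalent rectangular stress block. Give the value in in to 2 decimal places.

a ≈ 4.31 in

T = A_s f_y = 9.01 × 60 = 540.6 kips.
a = T/(0.85 f'_c b) = 540.6/(0.85 × 7.1 × 20.8) = 4.31 in.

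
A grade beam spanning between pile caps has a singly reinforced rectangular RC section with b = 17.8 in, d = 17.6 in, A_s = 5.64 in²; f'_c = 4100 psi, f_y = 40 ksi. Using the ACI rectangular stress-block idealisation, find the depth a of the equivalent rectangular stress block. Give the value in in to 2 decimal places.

T = A_s f_y = 5.64 × 40 = 225.6 kips.
a = T/(0.85 f'_c b) = 225.6/(0.85 × 4.1 × 17.8) = 3.64 in.

a ≈ 3.64 in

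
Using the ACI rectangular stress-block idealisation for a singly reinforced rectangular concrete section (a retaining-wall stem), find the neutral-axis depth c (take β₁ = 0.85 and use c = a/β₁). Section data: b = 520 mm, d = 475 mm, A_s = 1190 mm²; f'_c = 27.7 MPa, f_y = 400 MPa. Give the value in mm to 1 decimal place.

c ≈ 45.7 mm

T = A_s f_y = 1190 × 400 = 476000 N = 476 kN.
Setting C = 0.85 f'_c a b equal to T: a = 476000/(0.85 × 27.7 × 520) = 38.878 mm.
With β₁ = 0.85, c = a/β₁ = 38.878/0.85 = 45.7 mm.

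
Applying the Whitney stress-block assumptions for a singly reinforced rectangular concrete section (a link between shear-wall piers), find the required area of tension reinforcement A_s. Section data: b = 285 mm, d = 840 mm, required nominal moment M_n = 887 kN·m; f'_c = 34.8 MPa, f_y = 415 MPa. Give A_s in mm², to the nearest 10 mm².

A_s ≈ 2770 mm²

With M_n = 0.85 f'_c a b (d − a/2), solve the quadratic for a:
a = d − √(d² − 2M_n/(0.85 f'_c b)) = 840 − √(840² − 2 × 887×10⁶/(0.85 × 34.8 × 285)) = 136.32 mm.
A_s = 0.85 f'_c a b / f_y = 0.85 × 34.8 × 136.32 × 285 / 415 = 2769.2 mm².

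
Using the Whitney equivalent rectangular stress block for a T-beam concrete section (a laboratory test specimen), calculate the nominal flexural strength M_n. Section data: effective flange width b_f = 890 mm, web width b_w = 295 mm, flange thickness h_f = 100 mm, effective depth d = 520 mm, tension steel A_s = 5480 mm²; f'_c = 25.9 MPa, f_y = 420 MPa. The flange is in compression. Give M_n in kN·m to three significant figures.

Tension: T = A_s f_y = 5480 × 420 = 2301600 N.
Try a within the flange: a = T/(0.85 f'_c b_f) = 2301600/(0.85 × 25.9 × 890) = 117.47 mm.
a = 117.47 > h_f = 100 mm: the block extends into the web. Split into flange-overhang and web parts.
C_f = 0.85 f'_c (b_f − b_w) h_f = 0.85 × 25.9 × (890 − 295) × 100 = 1309893 N.
Remaining web compression depth: a_w = (T − C_f)/(0.85 f'_c b_w) = (2301600 − 1309893)/(0.85 × 25.9 × 295) = 152.70 mm.
M_n = C_f(d − h_f/2) + (T − C_f)(d − a_w/2) = 1309893 × (520 − 50) + 991707 × (520 − 76.35) = 615.65 + 439.97 = 1055.62 × 10⁶ N·mm.
M_n = 1055.62 kN·m.

M_n ≈ 1060 kN·m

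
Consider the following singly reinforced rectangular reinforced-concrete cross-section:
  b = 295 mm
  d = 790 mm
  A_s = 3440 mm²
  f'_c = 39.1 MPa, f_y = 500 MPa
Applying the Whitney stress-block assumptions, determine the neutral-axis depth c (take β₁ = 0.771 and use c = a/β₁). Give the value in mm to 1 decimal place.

c ≈ 227.5 mm

T = A_s f_y = 3440 × 500 = 1720000 N = 1720 kN.
Setting C = 0.85 f'_c a b equal to T: a = 1720000/(0.85 × 39.1 × 295) = 175.433 mm.
With β₁ = 0.771, c = a/β₁ = 175.433/0.771 = 227.5 mm.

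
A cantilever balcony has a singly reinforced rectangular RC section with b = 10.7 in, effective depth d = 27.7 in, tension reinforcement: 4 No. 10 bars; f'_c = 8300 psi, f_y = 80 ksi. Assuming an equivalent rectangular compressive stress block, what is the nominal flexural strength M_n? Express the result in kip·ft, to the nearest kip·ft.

M_n ≈ 847 kip·ft

A_s = 4 × 1.27 = 5.08 in².
T = A_s f_y = 5.08 × 80 = 406.4 kips.
a = T/(0.85 f'_c b) = 406.4/(0.85 × 8.3 × 10.7) = 5.384 in.
M_n = T(d − a/2) = 406.4 × (27.7 − 2.692) = 10163.3 kip·in = 10163.3/12 = 846.94 kip·ft.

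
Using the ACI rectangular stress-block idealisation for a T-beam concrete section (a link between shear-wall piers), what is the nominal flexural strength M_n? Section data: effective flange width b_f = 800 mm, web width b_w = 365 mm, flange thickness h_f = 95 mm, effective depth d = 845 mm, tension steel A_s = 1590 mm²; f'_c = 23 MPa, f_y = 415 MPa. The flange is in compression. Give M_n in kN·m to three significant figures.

Tension: T = A_s f_y = 1590 × 415 = 659850 N.
Try a within the flange: a = T/(0.85 f'_c b_f) = 659850/(0.85 × 23 × 800) = 42.19 mm.
Since a = 42.19 ≤ h_f = 95 mm, the stress block lies entirely in the flange; analyse as a rectangular beam of width b_f.
M_n = T(d − a/2) = 659850 × (845 − 21.095) = 543.65 × 10⁶ N·mm.
M_n = 543.65 kN·m.

M_n ≈ 544 kN·m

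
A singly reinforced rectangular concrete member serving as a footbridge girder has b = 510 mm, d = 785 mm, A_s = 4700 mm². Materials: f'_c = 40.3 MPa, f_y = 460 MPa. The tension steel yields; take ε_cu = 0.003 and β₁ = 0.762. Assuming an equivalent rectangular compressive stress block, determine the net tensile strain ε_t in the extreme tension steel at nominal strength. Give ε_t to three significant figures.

a = A_s f_y/(0.85 f'_c b) = 123.75 mm.
β₁ = 0.762, so c = a/β₁ = 123.75/0.762 = 162.40 mm.
From the linear strain diagram with ε_cu = 0.003: ε_t = 0.003 (d − c)/c = 0.003 × (785 − 162.40)/162.40 = 0.0115.
Since ε_t ≥ 0.005, the section is tension-controlled.

ε_t ≈ 0.0115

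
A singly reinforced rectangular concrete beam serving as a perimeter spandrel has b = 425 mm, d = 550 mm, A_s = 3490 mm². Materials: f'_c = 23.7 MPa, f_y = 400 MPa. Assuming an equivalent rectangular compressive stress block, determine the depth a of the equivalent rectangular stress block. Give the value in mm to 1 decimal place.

T = A_s f_y = 3490 × 400 = 1396000 N = 1396 kN.
Setting C = 0.85 f'_c a b equal to T: a = 1396000/(0.85 × 23.7 × 425) = 163.1 mm.

a ≈ 163.1 mm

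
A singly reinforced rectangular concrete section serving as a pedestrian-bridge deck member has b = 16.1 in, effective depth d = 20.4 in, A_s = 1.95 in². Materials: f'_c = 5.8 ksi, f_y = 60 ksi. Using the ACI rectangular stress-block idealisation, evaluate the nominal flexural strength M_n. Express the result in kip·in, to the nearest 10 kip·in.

T = A_s f_y = 1.95 × 60 = 117 kips.
a = T/(0.85 f'_c b) = 117/(0.85 × 5.8 × 16.1) = 1.474 in.
M_n = T(d − a/2) = 117 × (20.4 − 0.737) = 2300.6 kip·in.

M_n ≈ 2300 kip·in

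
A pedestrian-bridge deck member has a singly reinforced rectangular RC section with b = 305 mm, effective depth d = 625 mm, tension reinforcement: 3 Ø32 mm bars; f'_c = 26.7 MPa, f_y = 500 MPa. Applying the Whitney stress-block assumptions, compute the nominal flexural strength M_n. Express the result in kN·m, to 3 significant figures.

M_n ≈ 649 kN·m

A_s = 3 × 804 = 2412 mm².
T = A_s f_y = 2412 × 500 = 1206000 N = 1206 kN.
From C = T: a = T/(0.85 f'_c b) = 1206000/(0.85 × 26.7 × 305) = 174.23 mm.
M_n = T(d − a/2) = 1206 kN × (625 − 87.115) mm = 648.69 kN·m.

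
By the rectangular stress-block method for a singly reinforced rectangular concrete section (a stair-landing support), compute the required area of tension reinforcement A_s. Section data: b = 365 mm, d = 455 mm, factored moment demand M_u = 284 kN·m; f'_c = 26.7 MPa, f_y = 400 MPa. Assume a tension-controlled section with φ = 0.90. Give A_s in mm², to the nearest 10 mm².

A_s ≈ 1930 mm²

M_n = M_u/φ = 284/0.90 = 315.556 kN·m.
With M_n = 0.85 f'_c a b (d − a/2), solve the quadratic for a:
a = d − √(d² − 2M_n/(0.85 f'_c b)) = 455 − √(455² − 2 × 315.556×10⁶/(0.85 × 26.7 × 365)) = 93.29 mm.
A_s = 0.85 f'_c a b / f_y = 0.85 × 26.7 × 93.29 × 365 / 400 = 1932.0 mm².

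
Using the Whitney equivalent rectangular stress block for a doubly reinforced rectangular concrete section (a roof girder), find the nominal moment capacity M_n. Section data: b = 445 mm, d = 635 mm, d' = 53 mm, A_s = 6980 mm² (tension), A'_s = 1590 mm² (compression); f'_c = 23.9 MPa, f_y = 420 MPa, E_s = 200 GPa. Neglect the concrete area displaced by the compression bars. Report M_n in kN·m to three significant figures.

M_n ≈ 1540 kN·m

Assume both tension and compression steel yield.
Net tension couple steel: A_s − A'_s = 5390 mm².
a = (A_s − A'_s) f_y / (0.85 f'_c b) = 2263800/(0.85 × 23.9 × 445) = 250.42 mm.
c = a/β₁ = 250.42/0.85 = 294.61 mm; ε'_s = 0.003(c − d')/c = 0.0025 ≥ f_y/E_s = 0.0021, so compression steel does yield.
M_n = (A_s − A'_s) f_y (d − a/2) + A'_s f_y (d − d') = [2263800 × (635 − 125.21) + 667800 × (635 − 53)] × 10⁻⁶ = 1154.06 + 388.66 = 1542.72 kN·m.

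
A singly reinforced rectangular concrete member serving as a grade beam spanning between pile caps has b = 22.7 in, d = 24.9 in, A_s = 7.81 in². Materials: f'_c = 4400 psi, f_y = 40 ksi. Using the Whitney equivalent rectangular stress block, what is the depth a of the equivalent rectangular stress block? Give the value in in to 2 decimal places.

T = A_s f_y = 7.81 × 40 = 312.4 kips.
a = T/(0.85 f'_c b) = 312.4/(0.85 × 4.4 × 22.7) = 3.68 in.

a ≈ 3.68 in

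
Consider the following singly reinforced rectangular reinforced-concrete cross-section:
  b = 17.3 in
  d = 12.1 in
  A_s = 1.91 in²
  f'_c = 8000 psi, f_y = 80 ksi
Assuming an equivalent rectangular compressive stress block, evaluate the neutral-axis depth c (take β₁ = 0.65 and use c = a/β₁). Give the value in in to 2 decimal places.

T = A_s f_y = 1.91 × 80 = 152.8 kips.
a = T/(0.85 f'_c b) = 152.8/(0.85 × 8 × 17.3) = 1.2989 in.
With β₁ = 0.65, c = a/β₁ = 1.2989/0.65 = 2.00 in.

c ≈ 2.00 in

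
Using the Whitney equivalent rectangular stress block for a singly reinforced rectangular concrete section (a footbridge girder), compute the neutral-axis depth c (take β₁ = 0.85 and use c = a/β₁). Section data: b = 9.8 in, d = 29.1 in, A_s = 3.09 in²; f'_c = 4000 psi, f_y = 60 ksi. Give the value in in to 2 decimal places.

c ≈ 6.55 in

T = A_s f_y = 3.09 × 60 = 185.4 kips.
a = T/(0.85 f'_c b) = 185.4/(0.85 × 4 × 9.8) = 5.5642 in.
With β₁ = 0.85, c = a/β₁ = 5.5642/0.85 = 6.55 in.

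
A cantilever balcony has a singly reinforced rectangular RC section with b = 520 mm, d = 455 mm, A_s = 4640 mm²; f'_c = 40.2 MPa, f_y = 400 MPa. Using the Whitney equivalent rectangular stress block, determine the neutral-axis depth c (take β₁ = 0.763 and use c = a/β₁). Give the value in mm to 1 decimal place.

T = A_s f_y = 4640 × 400 = 1856000 N = 1856 kN.
Setting C = 0.85 f'_c a b equal to T: a = 1856000/(0.85 × 40.2 × 520) = 104.455 mm.
With β₁ = 0.763, c = a/β₁ = 104.455/0.763 = 136.9 mm.

c ≈ 136.9 mm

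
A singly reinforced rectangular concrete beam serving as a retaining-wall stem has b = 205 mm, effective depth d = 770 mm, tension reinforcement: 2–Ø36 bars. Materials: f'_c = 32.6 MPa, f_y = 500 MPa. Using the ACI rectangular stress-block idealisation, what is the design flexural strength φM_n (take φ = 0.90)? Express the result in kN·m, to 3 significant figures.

φM_n ≈ 623 kN·m

A_s = 2 × 1018 = 2036 mm².
T = A_s f_y = 2036 × 500 = 1018000 N = 1018 kN.
From C = T: a = T/(0.85 f'_c b) = 1018000/(0.85 × 32.6 × 205) = 179.21 mm.
M_n = T(d − a/2) = 1018 kN × (770 − 89.605) mm = 692.64 kN·m.
φM_n = 0.90 × 692.64 = 623.38 kN·m.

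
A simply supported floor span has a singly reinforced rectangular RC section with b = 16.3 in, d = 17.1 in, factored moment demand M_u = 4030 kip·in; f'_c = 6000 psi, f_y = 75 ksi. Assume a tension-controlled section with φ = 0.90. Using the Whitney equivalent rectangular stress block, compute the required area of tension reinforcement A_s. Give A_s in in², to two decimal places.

M_n = M_u/φ = 4030/0.90 = 4477.78 kip·in.
From M_n = 0.85 f'_c a b (d − a/2):
a = d − √(d² − 2M_n/(0.85 f'_c b)) = 17.1 − √(17.1² − 2 × 4477.78/(0.85 × 6 × 16.3)) = 3.510 in.
A_s = 0.85 f'_c a b / f_y = 0.85 × 6 × 3.510 × 16.3 / 75 = 3.890 in².

A_s ≈ 3.89 in²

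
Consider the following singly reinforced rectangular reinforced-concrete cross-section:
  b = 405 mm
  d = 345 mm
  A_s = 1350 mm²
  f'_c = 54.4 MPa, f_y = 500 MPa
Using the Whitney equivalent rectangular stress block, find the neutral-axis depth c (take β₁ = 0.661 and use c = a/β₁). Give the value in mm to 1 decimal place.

c ≈ 54.5 mm

T = A_s f_y = 1350 × 500 = 675000 N = 675 kN.
Setting C = 0.85 f'_c a b equal to T: a = 675000/(0.85 × 54.4 × 405) = 36.044 mm.
With β₁ = 0.661, c = a/β₁ = 36.044/0.661 = 54.5 mm.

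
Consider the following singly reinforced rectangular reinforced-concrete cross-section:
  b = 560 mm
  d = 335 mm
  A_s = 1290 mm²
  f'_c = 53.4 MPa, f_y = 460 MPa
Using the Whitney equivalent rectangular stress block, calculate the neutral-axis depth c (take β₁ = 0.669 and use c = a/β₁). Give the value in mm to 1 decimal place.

T = A_s f_y = 1290 × 460 = 593400 N = 593.4 kN.
Setting C = 0.85 f'_c a b equal to T: a = 593400/(0.85 × 53.4 × 560) = 23.345 mm.
With β₁ = 0.669, c = a/β₁ = 23.345/0.669 = 34.9 mm.

c ≈ 34.9 mm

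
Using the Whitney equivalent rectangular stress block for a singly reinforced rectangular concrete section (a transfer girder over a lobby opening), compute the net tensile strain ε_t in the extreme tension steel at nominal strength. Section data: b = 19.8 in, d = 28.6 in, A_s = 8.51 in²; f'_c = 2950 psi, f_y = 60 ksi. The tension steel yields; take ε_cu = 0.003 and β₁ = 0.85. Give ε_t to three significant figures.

ε_t ≈ 0.00409

a = A_s f_y/(0.85 f'_c b) = 10.284 in.
β₁ = 0.85, so c = a/β₁ = 10.284/0.85 = 12.099 in.
From the linear strain diagram with ε_cu = 0.003: ε_t = 0.003 (d − c)/c = 0.003 × (28.6 − 12.099)/12.099 = 0.00409.
ε_t is between 0.004 and 0.005 — transition zone.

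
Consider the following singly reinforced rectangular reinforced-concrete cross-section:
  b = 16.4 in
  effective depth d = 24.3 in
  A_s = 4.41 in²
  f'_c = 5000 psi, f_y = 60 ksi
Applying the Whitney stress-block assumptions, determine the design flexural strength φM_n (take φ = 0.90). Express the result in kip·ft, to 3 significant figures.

φM_n ≈ 445 kip·ft

T = A_s f_y = 4.41 × 60 = 264.6 kips.
a = T/(0.85 f'_c b) = 264.6/(0.85 × 5 × 16.4) = 3.796 in.
M_n = T(d − a/2) = 264.6 × (24.3 − 1.898) = 5927.6 kip·in = 5927.6/12 = 493.97 kip·ft.
φM_n = 0.90 × 493.97 = 444.57 kip·ft.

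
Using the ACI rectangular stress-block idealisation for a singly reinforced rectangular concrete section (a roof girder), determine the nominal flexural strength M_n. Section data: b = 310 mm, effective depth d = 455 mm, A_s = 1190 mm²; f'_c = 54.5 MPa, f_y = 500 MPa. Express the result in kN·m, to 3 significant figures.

T = A_s f_y = 1190 × 500 = 595000 N = 595 kN.
From C = T: a = T/(0.85 f'_c b) = 595000/(0.85 × 54.5 × 310) = 41.43 mm.
M_n = T(d − a/2) = 595 kN × (455 − 20.715) mm = 258.40 kN·m.

M_n ≈ 258 kN·m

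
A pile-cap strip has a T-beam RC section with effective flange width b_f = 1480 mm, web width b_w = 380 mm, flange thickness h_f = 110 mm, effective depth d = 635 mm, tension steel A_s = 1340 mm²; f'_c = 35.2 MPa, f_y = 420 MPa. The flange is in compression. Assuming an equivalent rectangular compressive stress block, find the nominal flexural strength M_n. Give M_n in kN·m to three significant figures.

M_n ≈ 354 kN·m

Tension: T = A_s f_y = 1340 × 420 = 562800 N.
Try a within the flange: a = T/(0.85 f'_c b_f) = 562800/(0.85 × 35.2 × 1480) = 12.71 mm.
Since a = 12.71 ≤ h_f = 110 mm, the stress block lies entirely in the flange; analyse as a rectangular beam of width b_f.
M_n = T(d − a/2) = 562800 × (635 − 6.355) = 353.80 × 10⁶ N·mm.
M_n = 353.80 kN·m.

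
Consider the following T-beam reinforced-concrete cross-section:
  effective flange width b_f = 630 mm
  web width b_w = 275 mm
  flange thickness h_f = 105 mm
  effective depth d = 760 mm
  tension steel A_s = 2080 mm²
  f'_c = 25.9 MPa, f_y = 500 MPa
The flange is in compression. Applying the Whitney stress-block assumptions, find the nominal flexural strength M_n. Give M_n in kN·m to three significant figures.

M_n ≈ 751 kN·m

Tension: T = A_s f_y = 2080 × 500 = 1040000 N.
Try a within the flange: a = T/(0.85 f'_c b_f) = 1040000/(0.85 × 25.9 × 630) = 74.98 mm.
Since a = 74.98 ≤ h_f = 105 mm, the stress block lies entirely in the flange; analyse as a rectangular beam of width b_f.
M_n = T(d − a/2) = 1040000 × (760 − 37.49) = 751.41 × 10⁶ N·mm.
M_n = 751.41 kN·m.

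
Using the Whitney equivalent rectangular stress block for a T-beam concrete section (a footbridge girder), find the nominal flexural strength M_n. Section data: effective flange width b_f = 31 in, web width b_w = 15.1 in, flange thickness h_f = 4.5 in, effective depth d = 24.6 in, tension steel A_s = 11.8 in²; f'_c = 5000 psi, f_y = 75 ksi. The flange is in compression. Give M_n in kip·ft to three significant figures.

M_n ≈ 1540 kip·ft

Tension: T = A_s f_y = 11.8 × 75 = 885 kips.
Try a within the flange: a = T/(0.85 f'_c b_f) = 885/(0.85 × 5 × 31) = 6.717 in.
a = 6.717 > h_f = 4.5 in: the block extends into the web. Split into flange-overhang and web parts.
C_f = 0.85 f'_c (b_f − b_w) h_f = 0.85 × 5 × (31 − 15.1) × 4.5 = 304.1 kips.
Remaining web compression depth: a_w = (T − C_f)/(0.85 f'_c b_w) = (885 − 304.1)/(0.85 × 5 × 15.1) = 9.052 in.
M_n = C_f(d − h_f/2) + (T − C_f)(d − a_w/2) = 304.1 × (24.6 − 2.25) + 580.9 × (24.6 − 4.526) = 6796.6 + 11661.0 = 18457.6 kip·in.
M_n = 18457.6/12 = 1538.13 kip·ft.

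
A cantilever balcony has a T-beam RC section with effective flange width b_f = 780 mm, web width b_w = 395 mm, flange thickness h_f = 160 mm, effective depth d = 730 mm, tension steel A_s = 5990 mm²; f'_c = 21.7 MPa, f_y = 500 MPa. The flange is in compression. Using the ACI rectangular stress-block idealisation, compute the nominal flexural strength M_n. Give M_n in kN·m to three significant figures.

M_n ≈ 1860 kN·m

Tension: T = A_s f_y = 5990 × 500 = 2995000 N.
Try a within the flange: a = T/(0.85 f'_c b_f) = 2995000/(0.85 × 21.7 × 780) = 208.17 mm.
a = 208.17 > h_f = 160 mm: the block extends into the web. Split into flange-overhang and web parts.
C_f = 0.85 f'_c (b_f − b_w) h_f = 0.85 × 21.7 × (780 − 395) × 160 = 1136212 N.
Remaining web compression depth: a_w = (T − C_f)/(0.85 f'_c b_w) = (2995000 − 1136212)/(0.85 × 21.7 × 395) = 255.13 mm.
M_n = C_f(d − h_f/2) + (T − C_f)(d − a_w/2) = 1136212 × (730 − 80) + 1858788 × (730 − 127.565) = 738.54 + 1119.80 = 1858.34 × 10⁶ N·mm.
M_n = 1858.34 kN·m.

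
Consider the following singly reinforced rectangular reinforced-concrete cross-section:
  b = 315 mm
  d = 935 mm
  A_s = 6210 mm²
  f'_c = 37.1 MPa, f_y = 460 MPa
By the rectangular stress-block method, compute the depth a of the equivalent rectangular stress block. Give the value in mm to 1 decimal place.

T = A_s f_y = 6210 × 460 = 2856600 N = 2856.6 kN.
Setting C = 0.85 f'_c a b equal to T: a = 2856600/(0.85 × 37.1 × 315) = 287.6 mm.

a ≈ 287.6 mm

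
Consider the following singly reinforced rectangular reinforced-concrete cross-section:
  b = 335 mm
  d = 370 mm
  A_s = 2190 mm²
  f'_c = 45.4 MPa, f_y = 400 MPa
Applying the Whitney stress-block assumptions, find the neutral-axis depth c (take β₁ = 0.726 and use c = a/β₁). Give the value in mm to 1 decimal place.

c ≈ 93.3 mm

T = A_s f_y = 2190 × 400 = 876000 N = 876 kN.
Setting C = 0.85 f'_c a b equal to T: a = 876000/(0.85 × 45.4 × 335) = 67.762 mm.
With β₁ = 0.726, c = a/β₁ = 67.762/0.726 = 93.3 mm.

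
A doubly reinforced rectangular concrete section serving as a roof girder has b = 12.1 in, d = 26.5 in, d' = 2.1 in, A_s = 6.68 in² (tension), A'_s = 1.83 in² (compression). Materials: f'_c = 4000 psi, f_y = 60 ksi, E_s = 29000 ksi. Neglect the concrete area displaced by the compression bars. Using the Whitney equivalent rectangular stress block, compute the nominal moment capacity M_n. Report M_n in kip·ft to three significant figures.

M_n ≈ 780 kip·ft

Assume both steels yield.
a = (A_s − A'_s) f_y/(0.85 f'_c b) = (6.68 − 1.83) × 60/(0.85 × 4 × 12.1) = 7.073 in.
c = a/β₁ = 7.073/0.85 = 8.321 in; ε'_s = 0.003(c − d')/c = 0.0022 ≥ ε_y = 0.0021, so the compression steel yields.
M_n = (A_s − A'_s) f_y (d − a/2) + A'_s f_y (d − d') = 291 × (26.5 − 3.5365) + 109.8 × (26.5 − 2.1) = 6682.4 + 2679.1 = 9361.5 kip·in = 9361.5/12 = 780.13 kip·ft.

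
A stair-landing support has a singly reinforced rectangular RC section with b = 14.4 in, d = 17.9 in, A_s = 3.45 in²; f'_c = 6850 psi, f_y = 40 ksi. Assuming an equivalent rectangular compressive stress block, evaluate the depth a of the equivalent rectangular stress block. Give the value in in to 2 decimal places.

a ≈ 1.65 in

T = A_s f_y = 3.45 × 40 = 138 kips.
a = T/(0.85 f'_c b) = 138/(0.85 × 6.85 × 14.4) = 1.65 in.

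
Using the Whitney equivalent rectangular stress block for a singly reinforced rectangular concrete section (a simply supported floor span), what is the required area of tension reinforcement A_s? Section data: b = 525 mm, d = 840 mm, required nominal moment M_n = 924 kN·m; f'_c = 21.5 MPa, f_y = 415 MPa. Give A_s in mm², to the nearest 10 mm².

A_s ≈ 2860 mm²

With M_n = 0.85 f'_c a b (d − a/2), solve the quadratic for a:
a = d − √(d² − 2M_n/(0.85 f'_c b)) = 840 − √(840² − 2 × 924×10⁶/(0.85 × 21.5 × 525)) = 123.77 mm.
A_s = 0.85 f'_c a b / f_y = 0.85 × 21.5 × 123.77 × 525 / 415 = 2861.4 mm².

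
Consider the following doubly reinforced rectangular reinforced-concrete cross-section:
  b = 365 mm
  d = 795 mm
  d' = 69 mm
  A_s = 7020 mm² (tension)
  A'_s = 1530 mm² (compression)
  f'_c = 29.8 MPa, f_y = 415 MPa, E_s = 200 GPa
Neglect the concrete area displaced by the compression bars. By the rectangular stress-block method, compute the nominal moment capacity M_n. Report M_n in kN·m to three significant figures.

Assume both tension and compression steel yield.
Net tension couple steel: A_s − A'_s = 5490 mm².
a = (A_s − A'_s) f_y / (0.85 f'_c b) = 2278350/(0.85 × 29.8 × 365) = 246.43 mm.
c = a/β₁ = 246.43/0.837 = 294.42 mm; ε'_s = 0.003(c − d')/c = 0.0023 ≥ f_y/E_s = 0.0021, so compression steel does yield.
M_n = (A_s − A'_s) f_y (d − a/2) + A'_s f_y (d − d') = [2278350 × (795 − 123.215) + 634950 × (795 − 69)] × 10⁻⁶ = 1530.56 + 460.97 = 1991.53 kN·m.

M_n ≈ 1990 kN·m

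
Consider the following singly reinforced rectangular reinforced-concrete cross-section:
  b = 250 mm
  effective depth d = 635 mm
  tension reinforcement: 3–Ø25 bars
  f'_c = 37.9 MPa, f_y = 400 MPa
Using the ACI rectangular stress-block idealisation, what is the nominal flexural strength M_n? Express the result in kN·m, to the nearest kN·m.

M_n ≈ 353 kN·m

A_s = 3 × 491 = 1473 mm².
T = A_s f_y = 1473 × 400 = 589200 N = 589.2 kN.
From C = T: a = T/(0.85 f'_c b) = 589200/(0.85 × 37.9 × 250) = 73.16 mm.
M_n = T(d − a/2) = 589.2 kN × (635 − 36.58) mm = 352.59 kN·m.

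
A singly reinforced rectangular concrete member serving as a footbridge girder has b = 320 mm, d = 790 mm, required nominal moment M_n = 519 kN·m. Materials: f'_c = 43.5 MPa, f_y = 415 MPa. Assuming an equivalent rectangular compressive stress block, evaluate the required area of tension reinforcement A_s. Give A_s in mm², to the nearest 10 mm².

A_s ≈ 1640 mm²

With M_n = 0.85 f'_c a b (d − a/2), solve the quadratic for a:
a = d − √(d² − 2M_n/(0.85 f'_c b)) = 790 − √(790² − 2 × 519×10⁶/(0.85 × 43.5 × 320)) = 57.63 mm.
A_s = 0.85 f'_c a b / f_y = 0.85 × 43.5 × 57.63 × 320 / 415 = 1643.1 mm².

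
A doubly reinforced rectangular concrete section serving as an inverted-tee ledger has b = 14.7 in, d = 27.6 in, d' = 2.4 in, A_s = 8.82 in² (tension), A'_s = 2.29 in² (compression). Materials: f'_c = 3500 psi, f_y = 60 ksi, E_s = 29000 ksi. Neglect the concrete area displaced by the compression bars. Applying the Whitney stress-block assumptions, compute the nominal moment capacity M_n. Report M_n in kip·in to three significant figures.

M_n ≈ 12500 kip·in

Assume both steels yield.
a = (A_s − A'_s) f_y/(0.85 f'_c b) = (8.82 − 2.29) × 60/(0.85 × 3.5 × 14.7) = 8.959 in.
c = a/β₁ = 8.959/0.85 = 10.540 in; ε'_s = 0.003(c − d')/c = 0.0023 ≥ ε_y = 0.0021, so the compression steel yields.
M_n = (A_s − A'_s) f_y (d − a/2) + A'_s f_y (d − d') = 391.8 × (27.6 − 4.4795) + 137.4 × (27.6 − 2.4) = 9058.6 + 3462.5 = 12521.1 kip·in.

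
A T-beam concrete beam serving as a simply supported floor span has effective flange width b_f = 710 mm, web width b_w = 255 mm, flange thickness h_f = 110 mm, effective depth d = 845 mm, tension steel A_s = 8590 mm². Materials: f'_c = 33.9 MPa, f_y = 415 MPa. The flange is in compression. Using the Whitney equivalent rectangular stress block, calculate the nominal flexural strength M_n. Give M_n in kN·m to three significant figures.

Tension: T = A_s f_y = 8590 × 415 = 3564850 N.
Try a within the flange: a = T/(0.85 f'_c b_f) = 3564850/(0.85 × 33.9 × 710) = 174.25 mm.
a = 174.25 > h_f = 110 mm: the block extends into the web. Split into flange-overhang and web parts.
C_f = 0.85 f'_c (b_f − b_w) h_f = 0.85 × 33.9 × (710 − 255) × 110 = 1442191 N.
Remaining web compression depth: a_w = (T − C_f)/(0.85 f'_c b_w) = (3564850 − 1442191)/(0.85 × 33.9 × 255) = 288.88 mm.
M_n = C_f(d − h_f/2) + (T − C_f)(d − a_w/2) = 1442191 × (845 − 55) + 2122659 × (845 − 144.44) = 1139.33 + 1487.05 = 2626.38 × 10⁶ N·mm.
M_n = 2626.38 kN·m.

M_n ≈ 2630 kN·m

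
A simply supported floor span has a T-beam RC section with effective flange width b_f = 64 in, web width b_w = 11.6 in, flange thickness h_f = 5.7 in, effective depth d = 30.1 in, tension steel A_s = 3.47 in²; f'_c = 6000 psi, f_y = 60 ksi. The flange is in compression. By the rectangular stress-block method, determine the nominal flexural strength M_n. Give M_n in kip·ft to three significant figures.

M_n ≈ 517 kip·ft

Tension: T = A_s f_y = 3.47 × 60 = 208.2 kips.
Try a within the flange: a = T/(0.85 f'_c b_f) = 208.2/(0.85 × 6 × 64) = 0.638 in.
Since a = 0.638 ≤ h_f = 5.7 in, the stress block lies entirely in the flange; analyse as a rectangular beam of width b_f.
M_n = T(d − a/2) = 208.2 × (30.1 − 0.319) = 6200.4 kip·in.
M_n = 6200.4/12 = 516.70 kip·ft.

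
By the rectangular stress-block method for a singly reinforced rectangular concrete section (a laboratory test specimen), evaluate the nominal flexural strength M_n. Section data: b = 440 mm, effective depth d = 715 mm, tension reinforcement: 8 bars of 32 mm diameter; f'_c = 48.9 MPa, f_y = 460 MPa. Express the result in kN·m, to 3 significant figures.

A_s = 8 × 804 = 6432 mm².
T = A_s f_y = 6432 × 460 = 2958720 N = 2958.72 kN.
From C = T: a = T/(0.85 f'_c b) = 2958720/(0.85 × 48.9 × 440) = 161.78 mm.
M_n = T(d − a/2) = 2958.72 kN × (715 − 80.89) mm = 1876.15 kN·m.

M_n ≈ 1880 kN·m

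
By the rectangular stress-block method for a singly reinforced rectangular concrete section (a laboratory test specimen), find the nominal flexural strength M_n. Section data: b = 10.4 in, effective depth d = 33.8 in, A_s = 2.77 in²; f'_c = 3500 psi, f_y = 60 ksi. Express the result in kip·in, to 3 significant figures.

T = A_s f_y = 2.77 × 60 = 166.2 kips.
a = T/(0.85 f'_c b) = 166.2/(0.85 × 3.5 × 10.4) = 5.372 in.
M_n = T(d − a/2) = 166.2 × (33.8 − 2.686) = 5171.1 kip·in.

M_n ≈ 5170 kip·in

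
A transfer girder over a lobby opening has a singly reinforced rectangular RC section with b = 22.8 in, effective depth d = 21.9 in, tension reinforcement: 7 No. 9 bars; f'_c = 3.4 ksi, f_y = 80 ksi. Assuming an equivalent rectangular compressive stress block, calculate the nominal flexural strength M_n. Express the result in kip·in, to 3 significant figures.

M_n ≈ 9880 kip·in

A_s = 7 × 1 = 7 in².
T = A_s f_y = 7 × 80 = 560 kips.
a = T/(0.85 f'_c b) = 560/(0.85 × 3.4 × 22.8) = 8.499 in.
M_n = T(d − a/2) = 560 × (21.9 − 4.2495) = 9884.3 kip·in.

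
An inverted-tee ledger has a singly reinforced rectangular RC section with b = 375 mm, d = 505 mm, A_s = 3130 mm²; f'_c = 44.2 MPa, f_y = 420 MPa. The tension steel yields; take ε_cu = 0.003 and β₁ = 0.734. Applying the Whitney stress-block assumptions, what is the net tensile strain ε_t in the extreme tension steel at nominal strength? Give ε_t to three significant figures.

ε_t ≈ 0.00892

a = A_s f_y/(0.85 f'_c b) = 93.31 mm.
β₁ = 0.734, so c = a/β₁ = 93.31/0.734 = 127.13 mm.
From the linear strain diagram with ε_cu = 0.003: ε_t = 0.003 (d − c)/c = 0.003 × (505 − 127.13)/127.13 = 0.00892.
Since ε_t ≥ 0.005, the section is tension-controlled.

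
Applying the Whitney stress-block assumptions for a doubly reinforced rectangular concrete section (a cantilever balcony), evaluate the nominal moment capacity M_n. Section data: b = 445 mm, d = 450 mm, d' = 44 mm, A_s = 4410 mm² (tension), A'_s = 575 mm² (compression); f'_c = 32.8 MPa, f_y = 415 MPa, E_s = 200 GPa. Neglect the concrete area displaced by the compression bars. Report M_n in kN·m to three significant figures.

M_n ≈ 711 kN·m

Assume both tension and compression steel yield.
Net tension couple steel: A_s − A'_s = 3835 mm².
a = (A_s − A'_s) f_y / (0.85 f'_c b) = 1591525/(0.85 × 32.8 × 445) = 128.28 mm.
c = a/β₁ = 128.28/0.816 = 157.21 mm; ε'_s = 0.003(c − d')/c = 0.0022 ≥ f_y/E_s = 0.0021, so compression steel does yield.
M_n = (A_s − A'_s) f_y (d − a/2) + A'_s f_y (d − d') = [1591525 × (450 − 64.14) + 238625 × (450 − 44)] × 10⁻⁶ = 614.11 + 96.88 = 710.99 kN·m.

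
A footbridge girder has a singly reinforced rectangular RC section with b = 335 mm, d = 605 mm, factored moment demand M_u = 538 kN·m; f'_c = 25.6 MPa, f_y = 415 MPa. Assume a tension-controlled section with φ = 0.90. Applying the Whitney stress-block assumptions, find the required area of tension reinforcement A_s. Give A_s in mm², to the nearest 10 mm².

A_s ≈ 2730 mm²

M_n = M_u/φ = 538/0.90 = 597.778 kN·m.
With M_n = 0.85 f'_c a b (d − a/2), solve the quadratic for a:
a = d − √(d² − 2M_n/(0.85 f'_c b)) = 605 − √(605² − 2 × 597.778×10⁶/(0.85 × 25.6 × 335)) = 155.54 mm.
A_s = 0.85 f'_c a b / f_y = 0.85 × 25.6 × 155.54 × 335 / 415 = 2732.1 mm².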